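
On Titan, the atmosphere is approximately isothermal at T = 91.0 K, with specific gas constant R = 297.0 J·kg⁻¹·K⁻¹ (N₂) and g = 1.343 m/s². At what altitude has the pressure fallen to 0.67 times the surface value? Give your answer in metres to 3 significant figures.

z ≈ 8060 m

Scale height: H = RT/g = 297.0 × 91.0 / 1.343 = 20124 m.
Set P/P₀ = exp(−z/H) = 0.67, so z = −H ln(0.67).
−ln(0.67) = 0.40048; z = 20124 × 0.40048 = 8059.3 m.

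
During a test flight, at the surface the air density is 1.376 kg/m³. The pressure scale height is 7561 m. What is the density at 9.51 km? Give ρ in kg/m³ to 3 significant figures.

ρ ≈ 0.391 kg/m³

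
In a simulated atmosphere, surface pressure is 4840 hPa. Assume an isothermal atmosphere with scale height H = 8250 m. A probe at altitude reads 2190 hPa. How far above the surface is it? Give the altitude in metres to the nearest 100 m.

z ≈ 6500 m

Invert the barometric formula: z = H ln(P₀/P).
P₀/P = 4840/2190 = 2.2100; ln(2.2100) = 0.79299.
z = 8250.0 × 0.79299 = 6542.2 m.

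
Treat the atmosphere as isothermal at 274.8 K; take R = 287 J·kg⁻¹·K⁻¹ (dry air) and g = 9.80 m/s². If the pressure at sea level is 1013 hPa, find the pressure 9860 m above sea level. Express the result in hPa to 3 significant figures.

P ≈ 298 hPa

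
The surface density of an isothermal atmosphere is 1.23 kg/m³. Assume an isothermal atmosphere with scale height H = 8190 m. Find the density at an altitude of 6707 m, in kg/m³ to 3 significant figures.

In an isothermal atmosphere, density decays like pressure: ρ = ρ₀ exp(−z/H).
z/H = 6707.0/8190.0 = 0.81893; exp(−0.81893) = 0.44090.
ρ = 1.23 × 0.44090 = 0.54231 kg/m³.

ρ ≈ 0.542 kg/m³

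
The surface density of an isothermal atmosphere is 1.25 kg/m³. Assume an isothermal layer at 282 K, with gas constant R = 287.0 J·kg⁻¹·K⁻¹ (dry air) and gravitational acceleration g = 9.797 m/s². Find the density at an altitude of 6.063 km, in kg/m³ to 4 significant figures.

Scale height: H = RT/g = 287.0 × 282 / 9.797 = 8261.1 m.
In an isothermal atmosphere, density decays like pressure: ρ = ρ₀ exp(−z/H).
z/H = 6063.0/8261.1 = 0.73392; exp(−0.73392) = 0.48002.
ρ = 1.25 × 0.48002 = 0.60003 kg/m³.

ρ ≈ 0.6000 kg/m³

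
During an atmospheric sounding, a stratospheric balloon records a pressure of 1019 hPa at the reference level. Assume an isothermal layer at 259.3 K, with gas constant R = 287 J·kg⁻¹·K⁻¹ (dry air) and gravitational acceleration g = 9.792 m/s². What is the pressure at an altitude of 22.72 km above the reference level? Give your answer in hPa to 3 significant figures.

Scale height: H = RT/g = 287 × 259.3 / 9.792 = 7600.0 m.
Barometric formula: P = P₀ exp(−z/H).
z/H = 22720/7600.0 = 2.9895; exp(−2.9895) = 0.050313.
P = 1019 × 0.050313 = 51.269 hPa.

P ≈ 51.3 hPa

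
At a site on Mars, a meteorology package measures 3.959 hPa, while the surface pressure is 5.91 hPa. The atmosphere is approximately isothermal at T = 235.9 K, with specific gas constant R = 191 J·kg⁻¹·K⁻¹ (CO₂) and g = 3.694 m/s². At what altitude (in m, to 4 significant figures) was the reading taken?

z ≈ 4887 m

Scale height: H = RT/g = 191 × 235.9 / 3.694 = 12197 m.
Invert the barometric formula: z = H ln(P₀/P).
P₀/P = 5.91/3.959 = 1.4928; ln(1.4928) = 0.40065.
z = 12197 × 0.40065 = 4886.7 m.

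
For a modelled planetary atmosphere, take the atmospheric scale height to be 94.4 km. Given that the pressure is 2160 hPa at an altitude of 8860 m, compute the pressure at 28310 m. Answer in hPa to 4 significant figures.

P ≈ 1758 hPa

Between two levels, P₂ = P₁ exp(−Δz/H) with Δz = z₂ − z₁.
Δz = 28310 − 8860.0 = 19450 m; Δz/H = 19450/94400 = 0.20604.
P₂ = 2160 × exp(−0.20604) = 2160 × 0.81380 = 1757.8 hPa.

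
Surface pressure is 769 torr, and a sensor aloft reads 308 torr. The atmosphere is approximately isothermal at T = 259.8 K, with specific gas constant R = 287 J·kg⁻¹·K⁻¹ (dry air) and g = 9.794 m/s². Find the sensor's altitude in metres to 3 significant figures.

z ≈ 6970 m

Scale height: H = RT/g = 287 × 259.8 / 9.794 = 7613.1 m.
Invert the barometric formula: z = H ln(P₀/P).
P₀/P = 769/308 = 2.4968; ln(2.4968) = 0.91501.
z = 7613.1 × 0.91501 = 6966.1 m.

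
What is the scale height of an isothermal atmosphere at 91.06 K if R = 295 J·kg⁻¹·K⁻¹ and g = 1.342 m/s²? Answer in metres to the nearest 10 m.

H ≈ 20020 m

The scale height of an isothermal atmosphere is H = RT/g.
H = 295 × 91.06 / 1.342 = 26863/1.342 = 20017 m.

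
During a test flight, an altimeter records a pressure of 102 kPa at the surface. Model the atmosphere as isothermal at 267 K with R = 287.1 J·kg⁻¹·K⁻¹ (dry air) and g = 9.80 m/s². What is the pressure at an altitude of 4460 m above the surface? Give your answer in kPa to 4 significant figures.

P ≈ 57.67 kPa

Scale height: H = RT/g = 287.1 × 267 / 9.80 = 7822.0 m.
Barometric formula: P = P₀ exp(−z/H).
z/H = 4460.0/7822.0 = 0.57019; exp(−0.57019) = 0.56542.
P = 102 × 0.56542 = 57.673 kPa.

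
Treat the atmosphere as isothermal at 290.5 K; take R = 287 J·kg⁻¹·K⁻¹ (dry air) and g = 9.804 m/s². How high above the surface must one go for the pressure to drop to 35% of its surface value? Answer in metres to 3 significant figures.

z ≈ 8930 m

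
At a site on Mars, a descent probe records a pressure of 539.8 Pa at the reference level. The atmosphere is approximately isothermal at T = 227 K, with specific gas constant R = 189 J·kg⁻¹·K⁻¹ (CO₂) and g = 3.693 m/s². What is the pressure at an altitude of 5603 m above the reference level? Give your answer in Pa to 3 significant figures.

P ≈ 333 Pa

Scale height: H = RT/g = 189 × 227 / 3.693 = 11617 m.
Barometric formula: P = P₀ exp(−z/H).
z/H = 5603.0/11617 = 0.48231; exp(−0.48231) = 0.61736.
P = 539.8 × 0.61736 = 333.25 Pa.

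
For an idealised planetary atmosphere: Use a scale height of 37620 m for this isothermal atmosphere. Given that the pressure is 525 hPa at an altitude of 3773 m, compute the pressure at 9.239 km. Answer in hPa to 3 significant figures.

Between two levels, P₂ = P₁ exp(−Δz/H) with Δz = z₂ − z₁.
Δz = 9239.0 − 3773.0 = 5466.0 m; Δz/H = 5466.0/37620 = 0.14530.
P₂ = 525 × exp(−0.14530) = 525 × 0.86476 = 454.00 hPa.

P ≈ 454 hPa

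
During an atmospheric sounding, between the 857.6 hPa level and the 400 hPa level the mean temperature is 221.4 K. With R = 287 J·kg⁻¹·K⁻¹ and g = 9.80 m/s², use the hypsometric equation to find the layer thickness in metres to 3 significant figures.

Hypsometric equation: Δz = (R T̄/g) ln(P₁/P₂).
R T̄/g = 287 × 221.4 / 9.80 = 6483.9 m.
ln(857.6/400) = ln(2.1440) = 0.76267.
Δz = 6483.9 × 0.76267 = 4945.1 m.

Δz ≈ 4950 m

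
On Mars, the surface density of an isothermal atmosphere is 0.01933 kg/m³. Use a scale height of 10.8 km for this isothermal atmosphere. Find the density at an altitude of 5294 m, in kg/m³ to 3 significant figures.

In an isothermal atmosphere, density decays like pressure: ρ = ρ₀ exp(−z/H).
z/H = 5294.0/10800 = 0.49019; exp(−0.49019) = 0.61251.
ρ = 0.01933 × 0.61251 = 0.011840 kg/m³.

ρ ≈ 0.0118 kg/m³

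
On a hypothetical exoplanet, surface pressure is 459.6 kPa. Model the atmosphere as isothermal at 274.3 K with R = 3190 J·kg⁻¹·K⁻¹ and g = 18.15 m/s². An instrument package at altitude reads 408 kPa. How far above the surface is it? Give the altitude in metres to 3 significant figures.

Scale height: H = RT/g = 3190 × 274.3 / 18.15 = 48210 m.
Invert the barometric formula: z = H ln(P₀/P).
P₀/P = 459.6/408 = 1.1265; ln(1.1265) = 0.11912.
z = 48210 × 0.11912 = 5742.8 m.

z ≈ 5740 m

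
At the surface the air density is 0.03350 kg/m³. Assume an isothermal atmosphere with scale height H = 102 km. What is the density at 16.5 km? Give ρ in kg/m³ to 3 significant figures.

ρ ≈ 0.0285 kg/m³

In an isothermal atmosphere, density decays like pressure: ρ = ρ₀ exp(−z/H).
z/H = 16500/102000 = 0.16176; exp(−0.16176) = 0.85065.
ρ = 0.03350 × 0.85065 = 0.028497 kg/m³.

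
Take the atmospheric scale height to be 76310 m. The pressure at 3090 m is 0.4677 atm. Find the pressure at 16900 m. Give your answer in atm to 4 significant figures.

P ≈ 0.3903 atm

Between two levels, P₂ = P₁ exp(−Δz/H) with Δz = z₂ − z₁.
Δz = 16900 − 3090.0 = 13810 m; Δz/H = 13810/76310 = 0.18097.
P₂ = 0.4677 × exp(−0.18097) = 0.4677 × 0.83446 = 0.39028 atm.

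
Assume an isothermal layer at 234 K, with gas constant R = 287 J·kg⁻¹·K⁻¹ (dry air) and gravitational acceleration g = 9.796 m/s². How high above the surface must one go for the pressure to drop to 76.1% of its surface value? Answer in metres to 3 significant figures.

z ≈ 1870 m

Scale height: H = RT/g = 287 × 234 / 9.796 = 6855.7 m.
Set P/P₀ = exp(−z/H) = 0.761, so z = −H ln(0.761).
−ln(0.761) = 0.27312; z = 6855.7 × 0.27312 = 1872.4 m.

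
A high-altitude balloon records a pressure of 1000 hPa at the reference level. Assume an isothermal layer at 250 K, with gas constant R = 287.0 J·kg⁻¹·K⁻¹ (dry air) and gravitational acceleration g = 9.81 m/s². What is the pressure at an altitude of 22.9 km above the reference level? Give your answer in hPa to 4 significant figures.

Scale height: H = RT/g = 287.0 × 250 / 9.81 = 7314.0 m.
Barometric formula: P = P₀ exp(−z/H).
z/H = 22900/7314.0 = 3.1310; exp(−3.1310) = 0.043674.
P = 1000 × 0.043674 = 43.674 hPa.

P ≈ 43.67 hPa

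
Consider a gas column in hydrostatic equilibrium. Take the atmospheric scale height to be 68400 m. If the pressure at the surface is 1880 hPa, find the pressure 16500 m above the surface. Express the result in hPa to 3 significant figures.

P ≈ 1480 hPa

Barometric formula: P = P₀ exp(−z/H).
z/H = 16500/68400 = 0.24123; exp(−0.24123) = 0.78566.
P = 1880 × 0.78566 = 1477.0 hPa.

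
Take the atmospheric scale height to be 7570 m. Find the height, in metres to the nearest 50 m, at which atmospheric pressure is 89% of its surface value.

Set P/P₀ = exp(−z/H) = 0.89, so z = −H ln(0.89).
−ln(0.89) = 0.11653; z = 7570.0 × 0.11653 = 882.13 m.

z ≈ 900 m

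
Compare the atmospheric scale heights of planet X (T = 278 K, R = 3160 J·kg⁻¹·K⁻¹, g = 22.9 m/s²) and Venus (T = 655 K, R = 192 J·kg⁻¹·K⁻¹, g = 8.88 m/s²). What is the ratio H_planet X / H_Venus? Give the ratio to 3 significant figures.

H_planet X/H_Venus ≈ 2.71

H = RT/g for each body.
H_planet X = 3160 × 278 / 22.9 = 38362 m.
H_Venus = 192 × 655 / 8.88 = 14162 m.
H_planet X/H_Venus = 38362/14162 = 2.7088.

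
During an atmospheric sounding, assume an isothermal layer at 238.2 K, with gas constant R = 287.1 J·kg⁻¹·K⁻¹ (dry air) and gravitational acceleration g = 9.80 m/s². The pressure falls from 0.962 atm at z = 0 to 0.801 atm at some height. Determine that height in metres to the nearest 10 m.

z ≈ 1280 m

Scale height: H = RT/g = 287.1 × 238.2 / 9.80 = 6978.3 m.
Invert the barometric formula: z = H ln(P₀/P).
P₀/P = 0.962/0.801 = 1.2010; ln(1.2010) = 0.18315.
z = 6978.3 × 0.18315 = 1278.1 m.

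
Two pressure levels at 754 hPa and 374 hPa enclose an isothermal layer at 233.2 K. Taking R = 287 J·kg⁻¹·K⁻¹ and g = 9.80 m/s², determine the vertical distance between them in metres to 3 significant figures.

Hypsometric equation: Δz = (R T̄/g) ln(P₁/P₂).
R T̄/g = 287 × 233.2 / 9.80 = 6829.4 m.
ln(754/374) = ln(2.0160) = 0.70112.
Δz = 6829.4 × 0.70112 = 4788.2 m.

Δz ≈ 4790 m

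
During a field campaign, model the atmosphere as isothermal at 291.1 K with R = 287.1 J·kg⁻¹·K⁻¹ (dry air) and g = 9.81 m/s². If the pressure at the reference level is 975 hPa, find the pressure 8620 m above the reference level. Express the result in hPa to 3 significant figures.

P ≈ 354 hPa

Scale height: H = RT/g = 287.1 × 291.1 / 9.81 = 8519.3 m.
Barometric formula: P = P₀ exp(−z/H).
z/H = 8620.0/8519.3 = 1.0118; exp(−1.0118) = 0.36356.
P = 975 × 0.36356 = 354.47 hPa.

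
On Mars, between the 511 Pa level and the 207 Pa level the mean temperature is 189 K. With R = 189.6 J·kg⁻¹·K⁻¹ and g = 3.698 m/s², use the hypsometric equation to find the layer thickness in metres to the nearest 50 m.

Hypsometric equation: Δz = (R T̄/g) ln(P₁/P₂).
R T̄/g = 189.6 × 189 / 3.698 = 9690.2 m.
ln(511/207) = ln(2.4686) = 0.90365.
Δz = 9690.2 × 0.90365 = 8756.5 m.

Δz ≈ 8750 m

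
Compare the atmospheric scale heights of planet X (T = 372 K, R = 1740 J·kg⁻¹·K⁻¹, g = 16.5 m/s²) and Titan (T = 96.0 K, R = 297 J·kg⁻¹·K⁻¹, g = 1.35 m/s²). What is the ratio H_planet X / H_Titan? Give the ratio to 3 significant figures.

H_planet X/H_Titan ≈ 1.86

H = RT/g for each body.
H_planet X = 1740 × 372 / 16.5 = 39229 m.
H_Titan = 297 × 96.0 / 1.35 = 21120 m.
H_planet X/H_Titan = 39229/21120 = 1.8574.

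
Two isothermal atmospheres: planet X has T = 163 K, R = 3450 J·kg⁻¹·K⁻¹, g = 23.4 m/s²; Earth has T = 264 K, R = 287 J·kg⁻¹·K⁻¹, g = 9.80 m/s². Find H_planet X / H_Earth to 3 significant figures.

H = RT/g for each body.
H_planet X = 3450 × 163 / 23.4 = 24032 m.
H_Earth = 287 × 264 / 9.80 = 7731.4 m.
H_planet X/H_Earth = 24032/7731.4 = 3.1084.

H_planet X/H_Earth ≈ 3.11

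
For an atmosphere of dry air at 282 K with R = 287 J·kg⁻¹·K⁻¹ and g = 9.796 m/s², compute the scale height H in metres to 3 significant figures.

H ≈ 8260 m

The scale height of an isothermal atmosphere is H = RT/g.
H = 287 × 282 / 9.796 = 80934/9.796 = 8261.9 m.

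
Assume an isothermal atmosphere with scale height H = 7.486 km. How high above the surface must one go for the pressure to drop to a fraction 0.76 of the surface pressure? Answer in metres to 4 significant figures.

Set P/P₀ = exp(−z/H) = 0.76, so z = −H ln(0.76).
−ln(0.76) = 0.27444; z = 7486.0 × 0.27444 = 2054.5 m.

z ≈ 2054 m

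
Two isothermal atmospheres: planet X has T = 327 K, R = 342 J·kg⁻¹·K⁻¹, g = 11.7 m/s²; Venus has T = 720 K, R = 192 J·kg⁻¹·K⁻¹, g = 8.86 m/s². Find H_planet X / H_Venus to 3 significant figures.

H_planet X/H_Venus ≈ 0.613

H = RT/g for each body.
H_planet X = 342 × 327 / 11.7 = 9558.5 m.
H_Venus = 192 × 720 / 8.86 = 15603 m.
H_planet X/H_Venus = 9558.5/15603 = 0.61261.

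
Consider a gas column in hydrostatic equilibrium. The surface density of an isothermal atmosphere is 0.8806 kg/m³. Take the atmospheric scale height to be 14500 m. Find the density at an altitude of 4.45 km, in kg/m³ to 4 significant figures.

In an isothermal atmosphere, density decays like pressure: ρ = ρ₀ exp(−z/H).
z/H = 4450.0/14500 = 0.30690; exp(−0.30690) = 0.73572.
ρ = 0.8806 × 0.73572 = 0.64788 kg/m³.

ρ ≈ 0.6479 kg/m³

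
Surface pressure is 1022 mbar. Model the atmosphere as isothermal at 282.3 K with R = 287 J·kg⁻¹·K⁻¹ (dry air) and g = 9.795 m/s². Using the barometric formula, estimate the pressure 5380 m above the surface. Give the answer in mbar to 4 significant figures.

Scale height: H = RT/g = 287 × 282.3 / 9.795 = 8271.6 m.
Barometric formula: P = P₀ exp(−z/H).
z/H = 5380.0/8271.6 = 0.65042; exp(−0.65042) = 0.52183.
P = 1022 × 0.52183 = 533.31 mbar.

P ≈ 533.3 mbar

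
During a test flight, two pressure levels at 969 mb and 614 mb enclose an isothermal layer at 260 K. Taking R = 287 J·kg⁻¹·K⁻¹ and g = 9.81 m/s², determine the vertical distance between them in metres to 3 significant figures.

Δz ≈ 3470 m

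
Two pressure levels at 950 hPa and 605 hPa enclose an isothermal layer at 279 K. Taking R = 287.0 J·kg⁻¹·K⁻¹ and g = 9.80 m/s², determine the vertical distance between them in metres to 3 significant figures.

Hypsometric equation: Δz = (R T̄/g) ln(P₁/P₂).
R T̄/g = 287.0 × 279 / 9.80 = 8170.7 m.
ln(950/605) = ln(1.5702) = 0.45120.
Δz = 8170.7 × 0.45120 = 3686.6 m.

Δz ≈ 3690 m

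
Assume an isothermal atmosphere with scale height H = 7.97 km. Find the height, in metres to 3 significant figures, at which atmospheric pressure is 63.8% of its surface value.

Set P/P₀ = exp(−z/H) = 0.638, so z = −H ln(0.638).
−ln(0.638) = 0.44942; z = 7970.0 × 0.44942 = 3581.9 m.

z ≈ 3580 m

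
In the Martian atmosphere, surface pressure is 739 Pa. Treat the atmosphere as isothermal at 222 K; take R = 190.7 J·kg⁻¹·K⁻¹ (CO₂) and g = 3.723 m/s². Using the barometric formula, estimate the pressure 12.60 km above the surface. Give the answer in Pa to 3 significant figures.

P ≈ 244 Pa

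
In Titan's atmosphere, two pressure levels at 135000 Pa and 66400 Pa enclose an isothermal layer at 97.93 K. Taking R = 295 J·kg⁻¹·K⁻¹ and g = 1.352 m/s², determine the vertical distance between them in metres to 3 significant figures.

Hypsometric equation: Δz = (R T̄/g) ln(P₁/P₂).
R T̄/g = 295 × 97.93 / 1.352 = 21368 m.
ln(135000/66400) = ln(2.0331) = 0.70956.
Δz = 21368 × 0.70956 = 15162 m.

Δz ≈ 15200 m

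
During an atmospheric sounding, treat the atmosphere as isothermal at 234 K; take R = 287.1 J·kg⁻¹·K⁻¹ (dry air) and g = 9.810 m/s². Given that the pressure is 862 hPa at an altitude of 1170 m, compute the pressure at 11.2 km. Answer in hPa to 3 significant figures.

P ≈ 199 hPa

Scale height: H = RT/g = 287.1 × 234 / 9.810 = 6848.3 m.
Between two levels, P₂ = P₁ exp(−Δz/H) with Δz = z₂ − z₁.
Δz = 11200 − 1170.0 = 10030 m; Δz/H = 10030/6848.3 = 1.4646.
P₂ = 862 × exp(−1.4646) = 862 × 0.23117 = 199.27 hPa.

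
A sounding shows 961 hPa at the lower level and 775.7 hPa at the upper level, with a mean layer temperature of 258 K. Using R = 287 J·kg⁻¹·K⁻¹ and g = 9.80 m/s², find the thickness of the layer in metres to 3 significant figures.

Hypsometric equation: Δz = (R T̄/g) ln(P₁/P₂).
R T̄/g = 287 × 258 / 9.80 = 7555.7 m.
ln(961/775.7) = ln(1.2389) = 0.21422.
Δz = 7555.7 × 0.21422 = 1618.6 m.

Δz ≈ 1620 m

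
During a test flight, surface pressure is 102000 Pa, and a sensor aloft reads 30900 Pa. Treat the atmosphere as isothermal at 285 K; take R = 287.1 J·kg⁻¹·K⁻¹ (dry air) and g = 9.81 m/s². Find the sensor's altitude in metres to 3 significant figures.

z ≈ 9960 m

Scale height: H = RT/g = 287.1 × 285 / 9.81 = 8340.8 m.
Invert the barometric formula: z = H ln(P₀/P).
P₀/P = 102000/30900 = 3.3010; ln(3.3010) = 1.1942.
z = 8340.8 × 1.1942 = 9960.6 m.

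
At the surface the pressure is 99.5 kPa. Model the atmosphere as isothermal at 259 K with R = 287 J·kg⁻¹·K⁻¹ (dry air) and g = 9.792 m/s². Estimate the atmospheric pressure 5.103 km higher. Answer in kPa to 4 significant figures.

P ≈ 50.80 kPa

Scale height: H = RT/g = 287 × 259 / 9.792 = 7591.2 m.
Barometric formula: P = P₀ exp(−z/H).
z/H = 5103.0/7591.2 = 0.67223; exp(−0.67223) = 0.51057.
P = 99.5 × 0.51057 = 50.802 kPa.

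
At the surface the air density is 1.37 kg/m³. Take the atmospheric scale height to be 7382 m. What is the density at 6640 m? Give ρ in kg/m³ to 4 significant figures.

In an isothermal atmosphere, density decays like pressure: ρ = ρ₀ exp(−z/H).
z/H = 6640.0/7382.0 = 0.89949; exp(−0.89949) = 0.40678.
ρ = 1.37 × 0.40678 = 0.55729 kg/m³.

ρ ≈ 0.5573 kg/m³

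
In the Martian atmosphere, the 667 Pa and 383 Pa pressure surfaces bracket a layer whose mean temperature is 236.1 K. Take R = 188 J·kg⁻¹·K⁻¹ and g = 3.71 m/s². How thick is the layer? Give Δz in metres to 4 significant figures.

Hypsometric equation: Δz = (R T̄/g) ln(P₁/P₂).
R T̄/g = 188 × 236.1 / 3.71 = 11964 m.
ln(667/383) = ln(1.7415) = 0.55475.
Δz = 11964 × 0.55475 = 6637.0 m.

Δz ≈ 6637 m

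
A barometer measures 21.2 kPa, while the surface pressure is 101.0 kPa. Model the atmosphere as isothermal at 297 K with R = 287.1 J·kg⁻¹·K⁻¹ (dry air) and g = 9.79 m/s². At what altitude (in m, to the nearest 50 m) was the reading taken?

z ≈ 13600 m

Scale height: H = RT/g = 287.1 × 297 / 9.79 = 8709.8 m.
Invert the barometric formula: z = H ln(P₀/P).
P₀/P = 101.0/21.2 = 4.7642; ln(4.7642) = 1.5611.
z = 8709.8 × 1.5611 = 13597 m.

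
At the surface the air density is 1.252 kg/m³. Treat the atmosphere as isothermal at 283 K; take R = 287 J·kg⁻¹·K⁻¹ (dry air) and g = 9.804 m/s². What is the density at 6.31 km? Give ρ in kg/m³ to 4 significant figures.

Scale height: H = RT/g = 287 × 283 / 9.804 = 8284.5 m.
In an isothermal atmosphere, density decays like pressure: ρ = ρ₀ exp(−z/H).
z/H = 6310.0/8284.5 = 0.76166; exp(−0.76166) = 0.46689.
ρ = 1.252 × 0.46689 = 0.58455 kg/m³.

ρ ≈ 0.5845 kg/m³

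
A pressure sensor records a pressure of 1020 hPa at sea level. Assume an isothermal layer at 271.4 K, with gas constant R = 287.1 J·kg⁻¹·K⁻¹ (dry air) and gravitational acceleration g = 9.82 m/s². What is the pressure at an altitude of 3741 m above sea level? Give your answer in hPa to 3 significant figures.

P ≈ 637 hPa

Scale height: H = RT/g = 287.1 × 271.4 / 9.82 = 7934.7 m.
Barometric formula: P = P₀ exp(−z/H).
z/H = 3741.0/7934.7 = 0.47147; exp(−0.47147) = 0.62408.
P = 1020 × 0.62408 = 636.56 hPa.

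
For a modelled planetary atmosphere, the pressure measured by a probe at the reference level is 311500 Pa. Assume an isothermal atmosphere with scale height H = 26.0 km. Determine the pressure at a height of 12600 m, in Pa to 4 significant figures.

P ≈ 191900 Pa

Barometric formula: P = P₀ exp(−z/H).
z/H = 12600/26000 = 0.48462; exp(−0.48462) = 0.61593.
P = 311500 × 0.61593 = 191860 Pa.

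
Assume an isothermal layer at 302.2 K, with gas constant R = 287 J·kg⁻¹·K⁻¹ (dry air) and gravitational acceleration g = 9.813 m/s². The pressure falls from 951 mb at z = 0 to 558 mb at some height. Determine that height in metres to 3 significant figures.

z ≈ 4710 m

Scale height: H = RT/g = 287 × 302.2 / 9.813 = 8838.4 m.
Invert the barometric formula: z = H ln(P₀/P).
P₀/P = 951/558 = 1.7043; ln(1.7043) = 0.53315.
z = 8838.4 × 0.53315 = 4712.2 m.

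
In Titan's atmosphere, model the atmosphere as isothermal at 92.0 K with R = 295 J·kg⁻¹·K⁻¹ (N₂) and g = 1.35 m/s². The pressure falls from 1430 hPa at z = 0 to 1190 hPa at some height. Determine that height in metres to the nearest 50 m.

Scale height: H = RT/g = 295 × 92.0 / 1.35 = 20104 m.
Invert the barometric formula: z = H ln(P₀/P).
P₀/P = 1430/1190 = 1.2017; ln(1.2017) = 0.18374.
z = 20104 × 0.18374 = 3693.9 m.

z ≈ 3700 m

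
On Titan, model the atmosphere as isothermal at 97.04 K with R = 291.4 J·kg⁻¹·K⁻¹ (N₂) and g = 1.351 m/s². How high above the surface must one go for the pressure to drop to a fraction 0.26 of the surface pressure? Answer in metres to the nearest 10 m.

Scale height: H = RT/g = 291.4 × 97.04 / 1.351 = 20931 m.
Set P/P₀ = exp(−z/H) = 0.26, so z = −H ln(0.26).
−ln(0.26) = 1.3471; z = 20931 × 1.3471 = 28196 m.

z ≈ 28200 m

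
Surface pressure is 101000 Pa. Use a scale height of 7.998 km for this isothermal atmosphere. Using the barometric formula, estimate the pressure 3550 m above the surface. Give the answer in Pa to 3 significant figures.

P ≈ 64800 Pa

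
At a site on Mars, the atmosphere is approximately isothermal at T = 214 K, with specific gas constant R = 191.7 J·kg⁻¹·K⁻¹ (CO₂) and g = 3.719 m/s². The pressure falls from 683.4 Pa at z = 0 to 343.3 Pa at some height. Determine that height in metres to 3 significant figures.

Scale height: H = RT/g = 191.7 × 214 / 3.719 = 11031 m.
Invert the barometric formula: z = H ln(P₀/P).
P₀/P = 683.4/343.3 = 1.9907; ln(1.9907) = 0.68849.
z = 11031 × 0.68849 = 7594.7 m.

z ≈ 7590 m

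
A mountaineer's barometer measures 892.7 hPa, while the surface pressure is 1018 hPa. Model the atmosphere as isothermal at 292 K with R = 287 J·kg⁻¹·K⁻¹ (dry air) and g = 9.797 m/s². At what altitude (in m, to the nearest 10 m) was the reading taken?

z ≈ 1120 m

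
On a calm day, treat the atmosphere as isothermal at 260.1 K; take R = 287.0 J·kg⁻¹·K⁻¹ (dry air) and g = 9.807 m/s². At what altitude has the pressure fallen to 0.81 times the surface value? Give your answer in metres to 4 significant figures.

Scale height: H = RT/g = 287.0 × 260.1 / 9.807 = 7611.8 m.
Set P/P₀ = exp(−z/H) = 0.81, so z = −H ln(0.81).
−ln(0.81) = 0.21072; z = 7611.8 × 0.21072 = 1604.0 m.

z ≈ 1604 m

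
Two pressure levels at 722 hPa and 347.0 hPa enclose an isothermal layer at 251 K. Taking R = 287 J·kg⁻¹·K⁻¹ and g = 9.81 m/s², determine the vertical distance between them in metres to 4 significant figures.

Hypsometric equation: Δz = (R T̄/g) ln(P₁/P₂).
R T̄/g = 287 × 251 / 9.81 = 7343.2 m.
ln(722/347.0) = ln(2.0807) = 0.73270.
Δz = 7343.2 × 0.73270 = 5380.4 m.

Δz ≈ 5380 m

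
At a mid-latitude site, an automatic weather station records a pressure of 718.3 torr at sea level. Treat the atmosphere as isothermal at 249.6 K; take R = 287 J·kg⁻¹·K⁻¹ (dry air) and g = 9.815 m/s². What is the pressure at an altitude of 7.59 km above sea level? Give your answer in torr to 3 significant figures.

Scale height: H = RT/g = 287 × 249.6 / 9.815 = 7298.5 m.
Barometric formula: P = P₀ exp(−z/H).
z/H = 7590.0/7298.5 = 1.0399; exp(−1.0399) = 0.35349.
P = 718.3 × 0.35349 = 253.91 torr.

P ≈ 254 torr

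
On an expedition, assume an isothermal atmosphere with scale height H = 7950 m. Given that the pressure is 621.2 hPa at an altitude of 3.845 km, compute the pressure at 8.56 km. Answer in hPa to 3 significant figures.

Between two levels, P₂ = P₁ exp(−Δz/H) with Δz = z₂ − z₁.
Δz = 8560.0 − 3845.0 = 4715.0 m; Δz/H = 4715.0/7950.0 = 0.59308.
P₂ = 621.2 × exp(−0.59308) = 621.2 × 0.55262 = 343.29 hPa.

P ≈ 343 hPa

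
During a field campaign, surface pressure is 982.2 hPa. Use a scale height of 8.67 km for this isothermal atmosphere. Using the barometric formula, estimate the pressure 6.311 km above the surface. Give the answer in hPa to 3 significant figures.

P ≈ 474 hPa

Barometric formula: P = P₀ exp(−z/H).
z/H = 6311.0/8670.0 = 0.72791; exp(−0.72791) = 0.48292.
P = 982.2 × 0.48292 = 474.32 hPa.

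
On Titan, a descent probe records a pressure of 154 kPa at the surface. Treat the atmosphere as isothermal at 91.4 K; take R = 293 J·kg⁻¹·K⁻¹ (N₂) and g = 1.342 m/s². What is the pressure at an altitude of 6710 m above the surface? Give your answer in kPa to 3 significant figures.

P ≈ 110 kPa

Scale height: H = RT/g = 293 × 91.4 / 1.342 = 19955 m.
Barometric formula: P = P₀ exp(−z/H).
z/H = 6710.0/19955 = 0.33626; exp(−0.33626) = 0.71444.
P = 154 × 0.71444 = 110.02 kPa.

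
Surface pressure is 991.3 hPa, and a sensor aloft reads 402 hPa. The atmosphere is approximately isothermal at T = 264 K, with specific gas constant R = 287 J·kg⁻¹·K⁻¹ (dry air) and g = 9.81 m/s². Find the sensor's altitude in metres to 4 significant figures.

Scale height: H = RT/g = 287 × 264 / 9.81 = 7723.5 m.
Invert the barometric formula: z = H ln(P₀/P).
P₀/P = 991.3/402 = 2.4659; ln(2.4659) = 0.90256.
z = 7723.5 × 0.90256 = 6970.9 m.

z ≈ 6971 m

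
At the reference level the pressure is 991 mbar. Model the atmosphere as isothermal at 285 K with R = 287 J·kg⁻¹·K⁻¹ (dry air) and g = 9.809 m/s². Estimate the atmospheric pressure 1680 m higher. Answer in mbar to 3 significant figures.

Scale height: H = RT/g = 287 × 285 / 9.809 = 8338.8 m.
Barometric formula: P = P₀ exp(−z/H).
z/H = 1680.0/8338.8 = 0.20147; exp(−0.20147) = 0.81753.
P = 991 × 0.81753 = 810.17 mbar.

P ≈ 810 mbar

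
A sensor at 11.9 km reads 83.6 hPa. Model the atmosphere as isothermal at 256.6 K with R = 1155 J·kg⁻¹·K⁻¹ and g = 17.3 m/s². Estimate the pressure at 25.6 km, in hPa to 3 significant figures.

P ≈ 37.6 hPa

Scale height: H = RT/g = 1155 × 256.6 / 17.3 = 17131 m.
Between two levels, P₂ = P₁ exp(−Δz/H) with Δz = z₂ − z₁.
Δz = 25600 − 11900 = 13700 m; Δz/H = 13700/17131 = 0.79972.
P₂ = 83.6 × exp(−0.79972) = 83.6 × 0.44945 = 37.574 hPa.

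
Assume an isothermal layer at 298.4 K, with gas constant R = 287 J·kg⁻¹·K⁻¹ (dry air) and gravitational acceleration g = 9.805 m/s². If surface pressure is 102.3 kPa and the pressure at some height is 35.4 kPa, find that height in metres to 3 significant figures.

Scale height: H = RT/g = 287 × 298.4 / 9.805 = 8734.4 m.
Invert the barometric formula: z = H ln(P₀/P).
P₀/P = 102.3/35.4 = 2.8898; ln(2.8898) = 1.0612.
z = 8734.4 × 1.0612 = 9268.9 m.

z ≈ 9270 m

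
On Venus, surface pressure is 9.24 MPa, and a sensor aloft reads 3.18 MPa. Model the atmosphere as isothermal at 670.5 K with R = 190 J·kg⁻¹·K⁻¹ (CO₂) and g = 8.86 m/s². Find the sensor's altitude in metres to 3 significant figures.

z ≈ 15300 m

Scale height: H = RT/g = 190 × 670.5 / 8.86 = 14379 m.
Invert the barometric formula: z = H ln(P₀/P).
P₀/P = 9.24/3.18 = 2.9057; ln(2.9057) = 1.0667.
z = 14379 × 1.0667 = 15338 m.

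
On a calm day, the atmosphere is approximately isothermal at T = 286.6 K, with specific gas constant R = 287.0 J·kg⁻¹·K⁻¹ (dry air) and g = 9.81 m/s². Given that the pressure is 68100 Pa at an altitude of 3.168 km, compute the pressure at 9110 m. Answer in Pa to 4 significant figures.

Scale height: H = RT/g = 287.0 × 286.6 / 9.81 = 8384.7 m.
Between two levels, P₂ = P₁ exp(−Δz/H) with Δz = z₂ − z₁.
Δz = 9110.0 − 3168.0 = 5942.0 m; Δz/H = 5942.0/8384.7 = 0.70867.
P₂ = 68100 × exp(−0.70867) = 68100 × 0.49230 = 33526 Pa.

P ≈ 33530 Pa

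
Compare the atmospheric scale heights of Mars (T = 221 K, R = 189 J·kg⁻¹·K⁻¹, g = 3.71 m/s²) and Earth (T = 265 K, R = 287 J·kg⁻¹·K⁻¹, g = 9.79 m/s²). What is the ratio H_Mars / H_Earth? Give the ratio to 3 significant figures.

H_Mars/H_Earth ≈ 1.45

H = RT/g for each body.
H_Mars = 189 × 221 / 3.71 = 11258 m.
H_Earth = 287 × 265 / 9.79 = 7768.6 m.
H_Mars/H_Earth = 11258/7768.6 = 1.4492.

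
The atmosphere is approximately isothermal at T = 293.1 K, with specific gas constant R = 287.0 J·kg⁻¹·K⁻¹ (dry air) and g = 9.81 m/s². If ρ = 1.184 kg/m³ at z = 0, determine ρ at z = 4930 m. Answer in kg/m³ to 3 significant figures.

ρ ≈ 0.666 kg/m³

Scale height: H = RT/g = 287.0 × 293.1 / 9.81 = 8574.9 m.
In an isothermal atmosphere, density decays like pressure: ρ = ρ₀ exp(−z/H).
z/H = 4930.0/8574.9 = 0.57493; exp(−0.57493) = 0.56274.
ρ = 1.184 × 0.56274 = 0.66628 kg/m³.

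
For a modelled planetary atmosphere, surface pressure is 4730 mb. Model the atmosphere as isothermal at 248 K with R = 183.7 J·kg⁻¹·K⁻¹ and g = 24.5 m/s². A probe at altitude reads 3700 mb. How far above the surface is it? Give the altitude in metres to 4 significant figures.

Scale height: H = RT/g = 183.7 × 248 / 24.5 = 1859.5 m.
Invert the barometric formula: z = H ln(P₀/P).
P₀/P = 4730/3700 = 1.2784; ln(1.2784) = 0.24561.
z = 1859.5 × 0.24561 = 456.71 m.

z ≈ 456.7 m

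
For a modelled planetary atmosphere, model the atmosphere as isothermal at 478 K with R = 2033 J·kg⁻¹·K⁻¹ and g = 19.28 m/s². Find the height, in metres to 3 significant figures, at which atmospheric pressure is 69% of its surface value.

Scale height: H = RT/g = 2033 × 478 / 19.28 = 50403 m.
Set P/P₀ = exp(−z/H) = 0.69, so z = −H ln(0.69).
−ln(0.69) = 0.37106; z = 50403 × 0.37106 = 18703 m.

z ≈ 18700 m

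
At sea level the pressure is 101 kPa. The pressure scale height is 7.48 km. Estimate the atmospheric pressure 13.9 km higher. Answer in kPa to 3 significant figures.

P ≈ 15.7 kPa

Barometric formula: P = P₀ exp(−z/H).
z/H = 13900/7480.0 = 1.8583; exp(−1.8583) = 0.15594.
P = 101 × 0.15594 = 15.750 kPa.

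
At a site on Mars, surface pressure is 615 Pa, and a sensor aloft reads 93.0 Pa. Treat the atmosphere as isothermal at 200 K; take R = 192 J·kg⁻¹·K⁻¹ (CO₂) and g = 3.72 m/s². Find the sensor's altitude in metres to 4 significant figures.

z ≈ 19500 m

Scale height: H = RT/g = 192 × 200 / 3.72 = 10323 m.
Invert the barometric formula: z = H ln(P₀/P).
P₀/P = 615/93.0 = 6.6129; ln(6.6129) = 1.8890.
z = 10323 × 1.8890 = 19500 m.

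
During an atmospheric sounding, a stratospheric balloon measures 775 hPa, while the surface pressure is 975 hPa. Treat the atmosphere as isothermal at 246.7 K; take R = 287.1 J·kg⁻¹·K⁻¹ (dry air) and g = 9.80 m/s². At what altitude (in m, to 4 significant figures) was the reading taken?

z ≈ 1659 m

Scale height: H = RT/g = 287.1 × 246.7 / 9.80 = 7227.3 m.
Invert the barometric formula: z = H ln(P₀/P).
P₀/P = 975/775 = 1.2581; ln(1.2581) = 0.22960.
z = 7227.3 × 0.22960 = 1659.4 m.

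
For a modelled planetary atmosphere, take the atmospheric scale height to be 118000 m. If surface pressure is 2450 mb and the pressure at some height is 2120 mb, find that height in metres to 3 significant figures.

Invert the barometric formula: z = H ln(P₀/P).
P₀/P = 2450/2120 = 1.1557; ln(1.1557) = 0.14471.
z = 118000 × 0.14471 = 17076 m.

z ≈ 17100 m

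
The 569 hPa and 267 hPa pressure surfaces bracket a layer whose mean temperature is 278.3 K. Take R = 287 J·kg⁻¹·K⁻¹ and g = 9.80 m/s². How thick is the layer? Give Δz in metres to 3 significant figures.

Δz ≈ 6170 m

Hypsometric equation: Δz = (R T̄/g) ln(P₁/P₂).
R T̄/g = 287 × 278.3 / 9.80 = 8150.2 m.
ln(569/267) = ln(2.1311) = 0.75664.
Δz = 8150.2 × 0.75664 = 6166.8 m.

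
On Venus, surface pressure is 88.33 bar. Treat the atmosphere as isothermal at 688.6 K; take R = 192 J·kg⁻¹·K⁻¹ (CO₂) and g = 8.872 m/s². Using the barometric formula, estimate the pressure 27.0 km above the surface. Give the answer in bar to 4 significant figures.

Scale height: H = RT/g = 192 × 688.6 / 8.872 = 14902 m.
Barometric formula: P = P₀ exp(−z/H).
z/H = 27000/14902 = 1.8118; exp(−1.8118) = 0.16336.
P = 88.33 × 0.16336 = 14.430 bar.

P ≈ 14.43 bar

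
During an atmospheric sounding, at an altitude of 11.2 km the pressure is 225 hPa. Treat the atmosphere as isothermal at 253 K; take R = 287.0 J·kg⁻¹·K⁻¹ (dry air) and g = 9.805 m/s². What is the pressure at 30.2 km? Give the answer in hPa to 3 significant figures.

P ≈ 17.3 hPa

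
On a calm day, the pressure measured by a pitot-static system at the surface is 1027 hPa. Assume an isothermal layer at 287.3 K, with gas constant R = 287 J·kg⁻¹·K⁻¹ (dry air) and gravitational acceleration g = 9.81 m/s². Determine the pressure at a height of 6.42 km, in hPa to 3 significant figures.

P ≈ 478 hPa

Scale height: H = RT/g = 287 × 287.3 / 9.81 = 8405.2 m.
Barometric formula: P = P₀ exp(−z/H).
z/H = 6420.0/8405.2 = 0.76381; exp(−0.76381) = 0.46589.
P = 1027 × 0.46589 = 478.47 hPa.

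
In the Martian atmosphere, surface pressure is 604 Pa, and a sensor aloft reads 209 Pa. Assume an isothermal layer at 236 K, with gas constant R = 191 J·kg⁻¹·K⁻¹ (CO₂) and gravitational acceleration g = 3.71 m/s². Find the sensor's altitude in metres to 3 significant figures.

Scale height: H = RT/g = 191 × 236 / 3.71 = 12150 m.
Invert the barometric formula: z = H ln(P₀/P).
P₀/P = 604/209 = 2.8900; ln(2.8900) = 1.0613.
z = 12150 × 1.0613 = 12895 m.

z ≈ 12900 m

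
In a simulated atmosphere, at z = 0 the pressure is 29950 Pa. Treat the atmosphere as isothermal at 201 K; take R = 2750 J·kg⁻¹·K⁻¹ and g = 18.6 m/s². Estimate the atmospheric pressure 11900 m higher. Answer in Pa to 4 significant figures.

P ≈ 20070 Pa

Scale height: H = RT/g = 2750 × 201 / 18.6 = 29718 m.
Barometric formula: P = P₀ exp(−z/H).
z/H = 11900/29718 = 0.40043; exp(−0.40043) = 0.67003.
P = 29950 × 0.67003 = 20067 Pa.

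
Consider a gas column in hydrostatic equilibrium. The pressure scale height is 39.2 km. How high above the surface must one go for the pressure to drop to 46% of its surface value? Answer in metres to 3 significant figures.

z ≈ 30400 m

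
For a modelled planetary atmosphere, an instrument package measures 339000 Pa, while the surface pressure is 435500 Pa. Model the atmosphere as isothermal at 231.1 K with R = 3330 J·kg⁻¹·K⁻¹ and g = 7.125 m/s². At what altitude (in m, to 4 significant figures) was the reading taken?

z ≈ 27060 m

Scale height: H = RT/g = 3330 × 231.1 / 7.125 = 108010 m.
Invert the barometric formula: z = H ln(P₀/P).
P₀/P = 435500/339000 = 1.2847; ln(1.2847) = 0.25053.
z = 108010 × 0.25053 = 27060 m.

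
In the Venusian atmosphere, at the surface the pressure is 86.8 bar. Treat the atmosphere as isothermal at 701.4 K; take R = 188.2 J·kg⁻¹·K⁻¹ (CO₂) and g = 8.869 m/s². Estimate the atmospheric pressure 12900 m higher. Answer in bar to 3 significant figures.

P ≈ 36.5 bar

Scale height: H = RT/g = 188.2 × 701.4 / 8.869 = 14884 m.
Barometric formula: P = P₀ exp(−z/H).
z/H = 12900/14884 = 0.86670; exp(−0.86670) = 0.42034.
P = 86.8 × 0.42034 = 36.486 bar.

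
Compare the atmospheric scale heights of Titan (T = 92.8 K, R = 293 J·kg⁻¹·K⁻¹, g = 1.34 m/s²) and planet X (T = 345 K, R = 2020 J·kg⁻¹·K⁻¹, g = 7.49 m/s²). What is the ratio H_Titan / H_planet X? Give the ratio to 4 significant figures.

H = RT/g for each body.
H_Titan = 293 × 92.8 / 1.34 = 20291 m.
H_planet X = 2020 × 345 / 7.49 = 93044 m.
H_Titan/H_planet X = 20291/93044 = 0.21808.

H_Titan/H_planet X ≈ 0.2181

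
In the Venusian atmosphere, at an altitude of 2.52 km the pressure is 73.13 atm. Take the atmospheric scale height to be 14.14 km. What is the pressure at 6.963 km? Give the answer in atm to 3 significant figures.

P ≈ 53.4 atm

Between two levels, P₂ = P₁ exp(−Δz/H) with Δz = z₂ − z₁.
Δz = 6963.0 − 2520.0 = 4443.0 m; Δz/H = 4443.0/14140 = 0.31421.
P₂ = 73.13 × exp(−0.31421) = 73.13 × 0.73037 = 53.412 atm.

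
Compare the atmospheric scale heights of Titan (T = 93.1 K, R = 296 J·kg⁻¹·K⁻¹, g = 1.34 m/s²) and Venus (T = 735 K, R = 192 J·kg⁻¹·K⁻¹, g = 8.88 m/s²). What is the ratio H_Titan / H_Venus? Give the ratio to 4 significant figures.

H_Titan/H_Venus ≈ 1.294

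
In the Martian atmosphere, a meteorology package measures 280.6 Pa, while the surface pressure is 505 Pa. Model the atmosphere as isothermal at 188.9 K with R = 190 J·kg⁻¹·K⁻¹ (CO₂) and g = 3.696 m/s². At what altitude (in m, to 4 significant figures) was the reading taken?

z ≈ 5706 m

Scale height: H = RT/g = 190 × 188.9 / 3.696 = 9710.8 m.
Invert the barometric formula: z = H ln(P₀/P).
P₀/P = 505/280.6 = 1.7997; ln(1.7997) = 0.58762.
z = 9710.8 × 0.58762 = 5706.3 m.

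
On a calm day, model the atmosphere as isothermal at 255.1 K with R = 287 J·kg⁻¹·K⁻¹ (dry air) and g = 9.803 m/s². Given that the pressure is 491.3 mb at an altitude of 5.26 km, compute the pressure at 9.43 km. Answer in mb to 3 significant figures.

Scale height: H = RT/g = 287 × 255.1 / 9.803 = 7468.5 m.
Between two levels, P₂ = P₁ exp(−Δz/H) with Δz = z₂ − z₁.
Δz = 9430.0 − 5260.0 = 4170.0 m; Δz/H = 4170.0/7468.5 = 0.55835.
P₂ = 491.3 × exp(−0.55835) = 491.3 × 0.57215 = 281.10 mb.

P ≈ 281 mb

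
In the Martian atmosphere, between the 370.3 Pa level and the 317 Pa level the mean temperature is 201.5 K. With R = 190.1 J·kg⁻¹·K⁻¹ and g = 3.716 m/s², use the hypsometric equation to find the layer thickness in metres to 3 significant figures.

Δz ≈ 1600 m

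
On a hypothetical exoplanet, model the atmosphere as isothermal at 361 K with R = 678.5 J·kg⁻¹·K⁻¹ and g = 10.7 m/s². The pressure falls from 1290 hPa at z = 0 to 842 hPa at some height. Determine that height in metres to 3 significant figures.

z ≈ 9770 m

Scale height: H = RT/g = 678.5 × 361 / 10.7 = 22891 m.
Invert the barometric formula: z = H ln(P₀/P).
P₀/P = 1290/842 = 1.5321; ln(1.5321) = 0.42664.
z = 22891 × 0.42664 = 9766.2 m.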